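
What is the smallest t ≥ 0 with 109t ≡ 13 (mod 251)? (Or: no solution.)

gcd(251, 109) = 1  (251 = 2·109 + 33, 109 = 3·33 + 10, 33 = 3·10 + 3, 10 = 3·3 + 1, 3 = 3·1).
1 divides 13, so solutions exist.
Back-substituting, 109·(76) + 251·(-33) = 1.
So 109·(76) ≡ 1 (mod 251); multiply by 13: t ≡ 988 (mod 251).
Smallest nonnegative: t = 988 mod 251 = 235.

235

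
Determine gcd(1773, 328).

1

gcd(1773, 328):
  1773 = 5·328 + 133
  328 = 2·133 + 62
  133 = 2·62 + 9
  62 = 6·9 + 8
  9 = 1·8 + 1
  8 = 8·1
so gcd(1773, 328) = 1.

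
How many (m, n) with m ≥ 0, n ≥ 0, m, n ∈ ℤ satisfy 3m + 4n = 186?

gcd(4, 3):
  4 = 1×3 + 1
  3 = 3×1
so gcd(4, 3) = 1.
Back-substitute for Bézout coefficients:
  1 = 4 - 1×3
  ... = 3×(-1) + 4×(1)
Scale by 186: one solution is (-186, 186). Reduce m mod 4: (2, 45).
General: m = 2 + 4t, n = 45 - 3t.
m ≥ 0 ⇒ t ≥ 0; n ≥ 0 ⇒ t ≤ 15. So t ∈ [0, 15]: 16 solutions.

16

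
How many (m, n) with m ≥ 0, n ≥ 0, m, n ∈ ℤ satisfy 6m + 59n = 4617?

13

gcd(59, 6) = 1  (59 = 9*6 + 5, 6 = 1*5 + 1, 5 = 5*1).
Back-substituting, 6*(10) + 59*(-1) = 1.
Scale by 4617: one solution is (46170, -4617). Reduce m mod 59: (32, 75).
General: m = 32 + 59t, n = 75 - 6t.
m ≥ 0 ⇒ t ≥ 0; n ≥ 0 ⇒ t ≤ 12. So t ∈ [0, 12]: 13 solutions.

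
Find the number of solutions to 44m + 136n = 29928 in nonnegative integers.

gcd(136, 44) = 4.
By Bézout, 44*(-3) + 136*(1) = 4.
One solution: (28, 211).
General: m = 28 + 34t, n = 211 - 11t.
m ≥ 0 ⇒ t ≥ 0; n ≥ 0 ⇒ t ≤ 19. So t ∈ [0, 19]: 20 solutions.

20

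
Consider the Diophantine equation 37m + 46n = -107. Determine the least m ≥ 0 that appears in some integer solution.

gcd(46, 37) = 1.
1 divides -107, so solutions exist.
By Bézout, 37*(5) + 46*(-4) = 1.
Scale by -107/1 = -107: (m₀, n₀) = (-535, 428).
General solution: m = -535 + 46t, n = 428 - 37t for integer t.
m ≥ 0: smallest is -535 mod 46 = 17 (at t = 12), with n = -16.

17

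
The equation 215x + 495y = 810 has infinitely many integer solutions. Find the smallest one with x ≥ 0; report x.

36

gcd(495, 215):
  495 = 2×215 + 65
  215 = 3×65 + 20
  65 = 3×20 + 5
  20 = 4×5
so gcd(495, 215) = 5.
5 divides 810, so solutions exist.
Back-substitute for Bézout coefficients:
  5 = 65 - 3×20
  ... = 215×(-23) + 495×(10)
Scale by 810/5 = 162: (x₀, y₀) = (-3726, 1620).
General solution: x = -3726 + 99t, y = 1620 - 43t for integer t.
x ≥ 0: smallest is -3726 mod 99 = 36 (at t = 38), with y = -14.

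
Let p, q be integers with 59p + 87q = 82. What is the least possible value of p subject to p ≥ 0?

53

gcd(87, 59) = 1  (87 = 1·59 + 28, 59 = 2·28 + 3, 28 = 9·3 + 1, 3 = 3·1).
1 divides 82, so solutions exist.
Back-substituting, 59·(-28) + 87·(19) = 1.
Scale by 82/1 = 82: (p₀, q₀) = (-2296, 1558).
General solution: p = -2296 + 87t, q = 1558 - 59t for integer t.
p ≥ 0: smallest is -2296 mod 87 = 53 (at t = 27), with q = -35.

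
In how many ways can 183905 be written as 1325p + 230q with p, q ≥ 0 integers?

3

gcd(1325, 230):
  1325 = 5·230 + 175
  230 = 1·175 + 55
  175 = 3·55 + 10
  55 = 5·10 + 5
  10 = 2·5
so gcd(1325, 230) = 5.
Back-substitute for Bézout coefficients:
  5 = 55 - 5·10
  ... = 1325·(-21) + 230·(121)
Scale by 36781: one solution is (-772401, 4450501). Reduce p mod 46: (31, 621).
General: p = 31 + 46t, q = 621 - 265t.
p ≥ 0 ⇒ t ≥ 0; q ≥ 0 ⇒ t ≤ 2. So t ∈ [0, 2]: 3 solutions.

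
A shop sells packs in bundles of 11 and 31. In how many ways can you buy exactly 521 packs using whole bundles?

Need nonnegative integers with 11j + 31k = 521.
gcd(11, 31) = 1, and 11·(-14) + 31·(5) = 1.
So (j₀, k₀) = (-7294, 2605); general j = -7294 + 31t, k = 2605 - 11t.
j ≥ 0 ⇒ t ≥ 236; k ≥ 0 ⇒ t ≤ 236. That's 1 value of t.

1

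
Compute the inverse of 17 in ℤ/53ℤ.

gcd(53, 17) = 1.
By Bézout, 17*(25) + 53*(-8) = 1.
So 17*25 ≡ 1 (mod 53), and 25 mod 53 = 25.

25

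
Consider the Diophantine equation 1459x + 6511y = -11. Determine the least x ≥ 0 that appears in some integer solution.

4061

gcd(6511, 1459) = 1  (6511 = 4·1459 + 675, 1459 = 2·675 + 109, 675 = 6·109 + 21, 109 = 5·21 + 4, 21 = 5·4 + 1, 4 = 4·1).
1 divides -11, so solutions exist.
Back-substituting, 1459·(-1553) + 6511·(348) = 1.
Scale by -11/1 = -11: (x₀, y₀) = (17083, -3828).
General solution: x = 17083 + 6511t, y = -3828 - 1459t for integer t.
x ≥ 0: smallest is 17083 mod 6511 = 4061 (at t = -2), with y = -910.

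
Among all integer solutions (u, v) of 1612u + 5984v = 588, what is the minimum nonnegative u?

1385

gcd(5984, 1612) = 4.
4 divides 588, so solutions exist.
By Bézout, 1612×(-245) + 5984×(66) = 4.
Scale by 588/4 = 147: (u₀, v₀) = (-36015, 9702).
General solution: u = -36015 + 1496t, v = 9702 - 403t for integer t.
u ≥ 0: smallest is -36015 mod 1496 = 1385 (at t = 25), with v = -373.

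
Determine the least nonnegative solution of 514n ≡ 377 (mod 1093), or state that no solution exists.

gcd(1093, 514):
  1093 = 2·514 + 65
  514 = 7·65 + 59
  65 = 1·59 + 6
  59 = 9·6 + 5
  6 = 1·5 + 1
  5 = 5·1
so gcd(1093, 514) = 1.
1 divides 377, so solutions exist.
Back-substitute for Bézout coefficients:
  1 = 6 - 1·5
  ... = 514·(-185) + 1093·(87)
So 514·(-185) ≡ 1 (mod 1093); multiply by 377: n ≡ -69745 (mod 1093).
Smallest nonnegative: n = -69745 mod 1093 = 207.

207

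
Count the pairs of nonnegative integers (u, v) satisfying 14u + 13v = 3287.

gcd(14, 13) = 1  (14 = 1×13 + 1, 13 = 13×1).
Back-substituting, 14×(1) + 13×(-1) = 1.
Scale by 3287: one solution is (3287, -3287). Reduce u mod 13: (11, 241).
General: u = 11 + 13t, v = 241 - 14t.
u ≥ 0 ⇒ t ≥ 0; v ≥ 0 ⇒ t ≤ 17. So t ∈ [0, 17]: 18 solutions.

18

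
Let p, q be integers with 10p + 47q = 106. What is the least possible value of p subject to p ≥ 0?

20

gcd(47, 10):
  47 = 4·10 + 7
  10 = 1·7 + 3
  7 = 2·3 + 1
  3 = 3·1
so gcd(47, 10) = 1.
1 divides 106, so solutions exist.
Back-substitute for Bézout coefficients:
  1 = 7 - 2·3
  ... = 10·(-14) + 47·(3)
Scale by 106/1 = 106: (p₀, q₀) = (-1484, 318).
General solution: p = -1484 + 47t, q = 318 - 10t for integer t.
p ≥ 0: smallest is -1484 mod 47 = 20 (at t = 32), with q = -2.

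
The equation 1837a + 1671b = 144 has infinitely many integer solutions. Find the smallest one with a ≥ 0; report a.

gcd(1837, 1671):
  1837 = 1·1671 + 166
  1671 = 10·166 + 11
  166 = 15·11 + 1
  11 = 11·1
so gcd(1837, 1671) = 1.
1 divides 144, so solutions exist.
Back-substitute for Bézout coefficients:
  1 = 166 - 15·11
  ... = 1837·(151) + 1671·(-166)
Scale by 144/1 = 144: (a₀, b₀) = (21744, -23904).
General solution: a = 21744 + 1671t, b = -23904 - 1837t for integer t.
a ≥ 0: smallest is 21744 mod 1671 = 21 (at t = -13), with b = -23.

21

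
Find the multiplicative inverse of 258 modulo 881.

741

gcd(881, 258) = 1  (881 = 3·258 + 107, 258 = 2·107 + 44, 107 = 2·44 + 19, 44 = 2·19 + 6, 19 = 3·6 + 1, 6 = 6·1).
Back-substituting, 258·(-140) + 881·(41) = 1.
So 258·-140 ≡ 1 (mod 881), and -140 mod 881 = 741.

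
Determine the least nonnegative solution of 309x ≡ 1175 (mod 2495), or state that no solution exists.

gcd(2495, 309):
  2495 = 8·309 + 23
  309 = 13·23 + 10
  23 = 2·10 + 3
  10 = 3·3 + 1
  3 = 3·1
so gcd(2495, 309) = 1.
1 divides 1175, so solutions exist.
Back-substitute for Bézout coefficients:
  1 = 10 - 3·3
  ... = 309·(759) + 2495·(-94)
So 309·(759) ≡ 1 (mod 2495); multiply by 1175: x ≡ 891825 (mod 2495).
Smallest nonnegative: x = 891825 mod 2495 = 1110.

1110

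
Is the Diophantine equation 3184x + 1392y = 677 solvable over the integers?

gcd(3184, 1392) = 16.
16 does not divide 677 (remainder 5), so no integer solutions.

no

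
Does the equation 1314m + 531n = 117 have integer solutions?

gcd(1314, 531) = 9  (1314 = 2·531 + 252, 531 = 2·252 + 27, 252 = 9·27 + 9, 27 = 3·9).
9 divides 117, so integer solutions exist.

yes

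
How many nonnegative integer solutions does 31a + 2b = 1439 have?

23

gcd(31, 2) = 1.
By Bézout, 31*(1) + 2*(-15) = 1.
One solution: (1, 704).
General: a = 1 + 2t, b = 704 - 31t.
a ≥ 0 ⇒ t ≥ 0; b ≥ 0 ⇒ t ≤ 22. So t ∈ [0, 22]: 23 solutions.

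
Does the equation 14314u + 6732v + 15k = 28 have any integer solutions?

gcd(14314, 6732) = 34.
gcd(34, 15) = 1.
1 divides 28, so integer solutions exist.

yes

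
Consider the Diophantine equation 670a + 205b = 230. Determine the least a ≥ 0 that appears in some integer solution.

gcd(670, 205) = 5  (670 = 3·205 + 55, 205 = 3·55 + 40, 55 = 1·40 + 15, 40 = 2·15 + 10, 15 = 1·10 + 5, 10 = 2·5).
5 divides 230, so solutions exist.
Back-substituting, 670·(15) + 205·(-49) = 5.
Scale by 230/5 = 46: (a₀, b₀) = (690, -2254).
General solution: a = 690 + 41t, b = -2254 - 134t for integer t.
a ≥ 0: smallest is 690 mod 41 = 34 (at t = -16), with b = -110.

34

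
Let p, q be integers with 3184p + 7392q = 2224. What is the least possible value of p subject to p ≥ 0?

205

gcd(7392, 3184):
  7392 = 2·3184 + 1024
  3184 = 3·1024 + 112
  1024 = 9·112 + 16
  112 = 7·16
so gcd(7392, 3184) = 16.
16 divides 2224, so solutions exist.
Back-substitute for Bézout coefficients:
  16 = 1024 - 9·112
  ... = 3184·(-65) + 7392·(28)
Scale by 2224/16 = 139: (p₀, q₀) = (-9035, 3892).
General solution: p = -9035 + 462t, q = 3892 - 199t for integer t.
p ≥ 0: smallest is -9035 mod 462 = 205 (at t = 20), with q = -88.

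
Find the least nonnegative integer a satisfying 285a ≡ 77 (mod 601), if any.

344

gcd(601, 285) = 1  (601 = 2*285 + 31, 285 = 9*31 + 6, 31 = 5*6 + 1, 6 = 6*1).
1 divides 77, so solutions exist.
Back-substituting, 285*(-97) + 601*(46) = 1.
So 285*(-97) ≡ 1 (mod 601); multiply by 77: a ≡ -7469 (mod 601).
Smallest nonnegative: a = -7469 mod 601 = 344.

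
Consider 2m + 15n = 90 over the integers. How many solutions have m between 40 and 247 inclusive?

14

gcd(15, 2):
  15 = 7*2 + 1
  2 = 2*1
so gcd(15, 2) = 1.
Back-substitute for Bézout coefficients:
  1 = 15 - 7*2
  ... = 2*(-7) + 15*(1)
Scale by 90: particular solution (-630, 90); reduce m mod 15: (0, 6).
General solution: m = 0 + 15t, n = 6 - 2t for integer t.
40 ≤ 0 + 15t ≤ 247 gives t ∈ [3, 16], which is 14 values.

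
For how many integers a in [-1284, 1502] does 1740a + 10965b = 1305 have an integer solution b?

4

gcd(10965, 1740):
  10965 = 6×1740 + 525
  1740 = 3×525 + 165
  525 = 3×165 + 30
  165 = 5×30 + 15
  30 = 2×15
so gcd(10965, 1740) = 15.
Back-substitute for Bézout coefficients:
  15 = 165 - 5×30
  ... = 1740×(334) + 10965×(-53)
Scale by 87: particular solution (29058, -4611); reduce a mod 731: (549, -87).
General solution: a = 549 + 731t, b = -87 - 116t for integer t.
-1284 ≤ 549 + 731t ≤ 1502 gives t ∈ [-2, 1], which is 4 values.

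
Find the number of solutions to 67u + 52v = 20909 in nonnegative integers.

6

gcd(67, 52):
  67 = 1*52 + 15
  52 = 3*15 + 7
  15 = 2*7 + 1
  7 = 7*1
so gcd(67, 52) = 1.
Back-substitute for Bézout coefficients:
  1 = 15 - 2*7
  ... = 67*(7) + 52*(-9)
Scale by 20909: one solution is (146363, -188181). Reduce u mod 52: (35, 357).
General: u = 35 + 52t, v = 357 - 67t.
u ≥ 0 ⇒ t ≥ 0; v ≥ 0 ⇒ t ≤ 5. So t ∈ [0, 5]: 6 solutions.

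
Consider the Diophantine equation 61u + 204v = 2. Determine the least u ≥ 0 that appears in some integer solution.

gcd(204, 61):
  204 = 3×61 + 21
  61 = 2×21 + 19
  21 = 1×19 + 2
  19 = 9×2 + 1
  2 = 2×1
so gcd(204, 61) = 1.
1 divides 2, so solutions exist.
Back-substitute for Bézout coefficients:
  1 = 19 - 9×2
  ... = 61×(97) + 204×(-29)
Scale by 2/1 = 2: (u₀, v₀) = (194, -58).
General solution: u = 194 + 204t, v = -58 - 61t for integer t.
u ≥ 0: smallest is 194 mod 204 = 194 (at t = 0), with v = -58.

194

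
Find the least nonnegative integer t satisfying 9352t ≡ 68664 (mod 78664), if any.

2985

gcd(78664, 9352):
  78664 = 8*9352 + 3848
  9352 = 2*3848 + 1656
  3848 = 2*1656 + 536
  1656 = 3*536 + 48
  536 = 11*48 + 8
  48 = 6*8
so gcd(78664, 9352) = 8.
8 divides 68664, so solutions exist.
Back-substitute for Bézout coefficients:
  8 = 536 - 11*48
  ... = 9352*(-1615) + 78664*(192)
So 9352*(-1615) ≡ 8 (mod 78664); multiply by 8583: t ≡ -13861545 (mod 9833).
Smallest nonnegative: t = -13861545 mod 9833 = 2985.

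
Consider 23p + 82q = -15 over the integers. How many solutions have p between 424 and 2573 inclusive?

gcd(82, 23) = 1.
By Bézout, 23*(25) + 82*(-7) = 1.
Particular solution: (35, -10).
General solution: p = 35 + 82t, q = -10 - 23t for integer t.
424 ≤ 35 + 82t ≤ 2573 gives t ∈ [5, 30], which is 26 values.

26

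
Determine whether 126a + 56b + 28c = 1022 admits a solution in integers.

gcd(126, 56) = 14  (126 = 2·56 + 14, 56 = 4·14).
gcd(14, 28) = 14.
14 divides 1022, so integer solutions exist.

yes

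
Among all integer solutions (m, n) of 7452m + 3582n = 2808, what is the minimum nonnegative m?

159

gcd(7452, 3582) = 18.
18 divides 2808, so solutions exist.
By Bézout, 7452·(-87) + 3582·(181) = 18.
Scale by 2808/18 = 156: (m₀, n₀) = (-13572, 28236).
General solution: m = -13572 + 199t, n = 28236 - 414t for integer t.
m ≥ 0: smallest is -13572 mod 199 = 159 (at t = 69), with n = -330.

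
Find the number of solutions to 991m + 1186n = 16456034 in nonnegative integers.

gcd(1186, 991) = 1  (1186 = 1·991 + 195, 991 = 5·195 + 16, 195 = 12·16 + 3, 16 = 5·3 + 1, 3 = 3·1).
Back-substituting, 991·(371) + 1186·(-310) = 1.
Scale by 16456034: one solution is (6105188614, -5101370540). Reduce m mod 1186: (996, 13043).
General: m = 996 + 1186t, n = 13043 - 991t.
m ≥ 0 ⇒ t ≥ 0; n ≥ 0 ⇒ t ≤ 13. So t ∈ [0, 13]: 14 solutions.

14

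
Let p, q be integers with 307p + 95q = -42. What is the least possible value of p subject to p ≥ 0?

24

gcd(307, 95) = 1.
1 divides -42, so solutions exist.
By Bézout, 307×(13) + 95×(-42) = 1.
Scale by -42/1 = -42: (p₀, q₀) = (-546, 1764).
General solution: p = -546 + 95t, q = 1764 - 307t for integer t.
p ≥ 0: smallest is -546 mod 95 = 24 (at t = 6), with q = -78.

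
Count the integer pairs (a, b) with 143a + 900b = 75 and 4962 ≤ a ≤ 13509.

10

gcd(900, 143) = 1.
By Bézout, 143·(107) + 900·(-17) = 1.
Particular solution: (825, -131).
General solution: a = 825 + 900t, b = -131 - 143t for integer t.
4962 ≤ 825 + 900t ≤ 13509 gives t ∈ [5, 14], which is 10 values.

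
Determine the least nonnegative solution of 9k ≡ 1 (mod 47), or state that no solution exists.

gcd(47, 9) = 1  (47 = 5×9 + 2, 9 = 4×2 + 1, 2 = 2×1).
1 divides 1, so solutions exist.
Back-substituting, 9×(21) + 47×(-4) = 1.
So 9×(21) ≡ 1 (mod 47); multiply by 1: k ≡ 21 (mod 47).
Smallest nonnegative: k = 21 mod 47 = 21.

21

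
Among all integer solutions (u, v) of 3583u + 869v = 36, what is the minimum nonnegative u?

780

gcd(3583, 869) = 1.
1 divides 36, so solutions exist.
By Bézout, 3583*(-268) + 869*(1105) = 1.
Scale by 36/1 = 36: (u₀, v₀) = (-9648, 39780).
General solution: u = -9648 + 869t, v = 39780 - 3583t for integer t.
u ≥ 0: smallest is -9648 mod 869 = 780 (at t = 12), with v = -3216.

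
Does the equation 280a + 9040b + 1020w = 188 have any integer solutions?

no

gcd(9040, 280) = 40  (9040 = 32×280 + 80, 280 = 3×80 + 40, 80 = 2×40).
gcd(40, 1020) = 20.
20 does not divide 188 (remainder 8), so no integer solutions.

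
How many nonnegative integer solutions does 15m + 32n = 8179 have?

17

gcd(32, 15):
  32 = 2*15 + 2
  15 = 7*2 + 1
  2 = 2*1
so gcd(32, 15) = 1.
Back-substitute for Bézout coefficients:
  1 = 15 - 7*2
  ... = 15*(15) + 32*(-7)
Scale by 8179: one solution is (122685, -57253). Reduce m mod 32: (29, 242).
General: m = 29 + 32t, n = 242 - 15t.
m ≥ 0 ⇒ t ≥ 0; n ≥ 0 ⇒ t ≤ 16. So t ∈ [0, 16]: 17 solutions.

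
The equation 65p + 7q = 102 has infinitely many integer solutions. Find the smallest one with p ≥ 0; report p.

gcd(65, 7):
  65 = 9·7 + 2
  7 = 3·2 + 1
  2 = 2·1
so gcd(65, 7) = 1.
1 divides 102, so solutions exist.
Back-substitute for Bézout coefficients:
  1 = 7 - 3·2
  ... = 65·(-3) + 7·(28)
Scale by 102/1 = 102: (p₀, q₀) = (-306, 2856).
General solution: p = -306 + 7t, q = 2856 - 65t for integer t.
p ≥ 0: smallest is -306 mod 7 = 2 (at t = 44), with q = -4.

2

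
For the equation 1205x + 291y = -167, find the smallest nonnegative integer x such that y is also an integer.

gcd(1205, 291):
  1205 = 4·291 + 41
  291 = 7·41 + 4
  41 = 10·4 + 1
  4 = 4·1
so gcd(1205, 291) = 1.
1 divides -167, so solutions exist.
Back-substitute for Bézout coefficients:
  1 = 41 - 10·4
  ... = 1205·(71) + 291·(-294)
Scale by -167/1 = -167: (x₀, y₀) = (-11857, 49098).
General solution: x = -11857 + 291t, y = 49098 - 1205t for integer t.
x ≥ 0: smallest is -11857 mod 291 = 74 (at t = 41), with y = -307.

74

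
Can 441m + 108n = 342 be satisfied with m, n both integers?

yes

gcd(441, 108):
  441 = 4×108 + 9
  108 = 12×9
so gcd(441, 108) = 9.
9 divides 342, so integer solutions exist.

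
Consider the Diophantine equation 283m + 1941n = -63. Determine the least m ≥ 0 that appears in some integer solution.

1008

gcd(1941, 283):
  1941 = 6·283 + 243
  283 = 1·243 + 40
  243 = 6·40 + 3
  40 = 13·3 + 1
  3 = 3·1
so gcd(1941, 283) = 1.
1 divides -63, so solutions exist.
Back-substitute for Bézout coefficients:
  1 = 40 - 13·3
  ... = 283·(631) + 1941·(-92)
Scale by -63/1 = -63: (m₀, n₀) = (-39753, 5796).
General solution: m = -39753 + 1941t, n = 5796 - 283t for integer t.
m ≥ 0: smallest is -39753 mod 1941 = 1008 (at t = 21), with n = -147.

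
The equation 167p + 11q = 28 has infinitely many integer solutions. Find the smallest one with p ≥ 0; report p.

3

gcd(167, 11):
  167 = 15*11 + 2
  11 = 5*2 + 1
  2 = 2*1
so gcd(167, 11) = 1.
1 divides 28, so solutions exist.
Back-substitute for Bézout coefficients:
  1 = 11 - 5*2
  ... = 167*(-5) + 11*(76)
Scale by 28/1 = 28: (p₀, q₀) = (-140, 2128).
General solution: p = -140 + 11t, q = 2128 - 167t for integer t.
p ≥ 0: smallest is -140 mod 11 = 3 (at t = 13), with q = -43.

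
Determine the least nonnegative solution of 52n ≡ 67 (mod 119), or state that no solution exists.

gcd(119, 52) = 1.
1 divides 67, so solutions exist.
By Bézout, 52·(-16) + 119·(7) = 1.
So 52·(-16) ≡ 1 (mod 119); multiply by 67: n ≡ -1072 (mod 119).
Smallest nonnegative: n = -1072 mod 119 = 118.

118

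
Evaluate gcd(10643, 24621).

gcd(24621, 10643) = 29  (24621 = 2×10643 + 3335, 10643 = 3×3335 + 638, 3335 = 5×638 + 145, 638 = 4×145 + 58, 145 = 2×58 + 29, 58 = 2×29).

29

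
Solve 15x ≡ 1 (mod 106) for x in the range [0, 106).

gcd(106, 15) = 1  (106 = 7·15 + 1, 15 = 15·1).
Back-substituting, 15·(-7) + 106·(1) = 1.
So 15·-7 ≡ 1 (mod 106), and -7 mod 106 = 99.

99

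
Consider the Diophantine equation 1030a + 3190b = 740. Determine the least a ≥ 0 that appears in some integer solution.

233

gcd(3190, 1030):
  3190 = 3*1030 + 100
  1030 = 10*100 + 30
  100 = 3*30 + 10
  30 = 3*10
so gcd(3190, 1030) = 10.
10 divides 740, so solutions exist.
Back-substitute for Bézout coefficients:
  10 = 100 - 3*30
  ... = 1030*(-96) + 3190*(31)
Scale by 740/10 = 74: (a₀, b₀) = (-7104, 2294).
General solution: a = -7104 + 319t, b = 2294 - 103t for integer t.
a ≥ 0: smallest is -7104 mod 319 = 233 (at t = 23), with b = -75.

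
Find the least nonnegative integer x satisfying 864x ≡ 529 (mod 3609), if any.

gcd(3609, 864) = 9.
9 does not divide 529, so the congruence has no solution.

no solution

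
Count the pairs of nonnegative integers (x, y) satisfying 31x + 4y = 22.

gcd(31, 4) = 1.
By Bézout, 31×(-1) + 4×(8) = 1.
One solution: (2, -10).
General: x = 2 + 4t, y = -10 - 31t.
x ≥ 0 ⇒ t ≥ 0; y ≥ 0 ⇒ t ≤ -1. So t ∈ [0, -1]: 0 solutions.

0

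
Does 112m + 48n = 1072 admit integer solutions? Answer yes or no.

gcd(112, 48) = 16.
16 divides 1072, so integer solutions exist.

yes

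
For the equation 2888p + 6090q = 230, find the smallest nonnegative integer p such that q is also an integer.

gcd(6090, 2888):
  6090 = 2·2888 + 314
  2888 = 9·314 + 62
  314 = 5·62 + 4
  62 = 15·4 + 2
  4 = 2·2
so gcd(6090, 2888) = 2.
2 divides 230, so solutions exist.
Back-substitute for Bézout coefficients:
  2 = 62 - 15·4
  ... = 2888·(1474) + 6090·(-699)
Scale by 230/2 = 115: (p₀, q₀) = (169510, -80385).
General solution: p = 169510 + 3045t, q = -80385 - 1444t for integer t.
p ≥ 0: smallest is 169510 mod 3045 = 2035 (at t = -55), with q = -965.

2035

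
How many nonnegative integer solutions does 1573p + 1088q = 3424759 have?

gcd(1573, 1088):
  1573 = 1*1088 + 485
  1088 = 2*485 + 118
  485 = 4*118 + 13
  118 = 9*13 + 1
  13 = 13*1
so gcd(1573, 1088) = 1.
Back-substitute for Bézout coefficients:
  1 = 118 - 9*13
  ... = 1573*(-83) + 1088*(120)
Scale by 3424759: one solution is (-284254997, 410971080). Reduce p mod 1088: (235, 2808).
General: p = 235 + 1088t, q = 2808 - 1573t.
p ≥ 0 ⇒ t ≥ 0; q ≥ 0 ⇒ t ≤ 1. So t ∈ [0, 1]: 2 solutions.

2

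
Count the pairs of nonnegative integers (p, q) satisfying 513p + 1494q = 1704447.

gcd(1494, 513) = 9.
By Bézout, 513*(67) + 1494*(-23) = 9.
One solution: (119, 1100).
General: p = 119 + 166t, q = 1100 - 57t.
p ≥ 0 ⇒ t ≥ 0; q ≥ 0 ⇒ t ≤ 19. So t ∈ [0, 19]: 20 solutions.

20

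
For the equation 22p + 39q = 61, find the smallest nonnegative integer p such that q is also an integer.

gcd(39, 22):
  39 = 1*22 + 17
  22 = 1*17 + 5
  17 = 3*5 + 2
  5 = 2*2 + 1
  2 = 2*1
so gcd(39, 22) = 1.
1 divides 61, so solutions exist.
Back-substitute for Bézout coefficients:
  1 = 5 - 2*2
  ... = 22*(16) + 39*(-9)
Scale by 61/1 = 61: (p₀, q₀) = (976, -549).
General solution: p = 976 + 39t, q = -549 - 22t for integer t.
p ≥ 0: smallest is 976 mod 39 = 1 (at t = -25), with q = 1.

1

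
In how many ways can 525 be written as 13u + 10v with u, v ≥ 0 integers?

4

gcd(13, 10):
  13 = 1·10 + 3
  10 = 3·3 + 1
  3 = 3·1
so gcd(13, 10) = 1.
Back-substitute for Bézout coefficients:
  1 = 10 - 3·3
  ... = 13·(-3) + 10·(4)
Scale by 525: one solution is (-1575, 2100). Reduce u mod 10: (5, 46).
General: u = 5 + 10t, v = 46 - 13t.
u ≥ 0 ⇒ t ≥ 0; v ≥ 0 ⇒ t ≤ 3. So t ∈ [0, 3]: 4 solutions.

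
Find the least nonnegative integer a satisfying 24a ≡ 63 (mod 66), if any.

no solution

gcd(66, 24) = 6.
6 does not divide 63, so the congruence has no solution.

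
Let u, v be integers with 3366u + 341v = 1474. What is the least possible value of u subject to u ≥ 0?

13

gcd(3366, 341) = 11.
11 divides 1474, so solutions exist.
By Bézout, 3366·(-8) + 341·(79) = 11.
Scale by 1474/11 = 134: (u₀, v₀) = (-1072, 10586).
General solution: u = -1072 + 31t, v = 10586 - 306t for integer t.
u ≥ 0: smallest is -1072 mod 31 = 13 (at t = 35), with v = -124.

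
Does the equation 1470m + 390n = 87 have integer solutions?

gcd(1470, 390) = 30  (1470 = 3×390 + 300, 390 = 1×300 + 90, 300 = 3×90 + 30, 90 = 3×30).
30 does not divide 87 (remainder 27), so no integer solutions.

no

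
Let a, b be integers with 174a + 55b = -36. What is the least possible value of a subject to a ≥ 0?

gcd(174, 55):
  174 = 3*55 + 9
  55 = 6*9 + 1
  9 = 9*1
so gcd(174, 55) = 1.
1 divides -36, so solutions exist.
Back-substitute for Bézout coefficients:
  1 = 55 - 6*9
  ... = 174*(-6) + 55*(19)
Scale by -36/1 = -36: (a₀, b₀) = (216, -684).
General solution: a = 216 + 55t, b = -684 - 174t for integer t.
a ≥ 0: smallest is 216 mod 55 = 51 (at t = -3), with b = -162.

51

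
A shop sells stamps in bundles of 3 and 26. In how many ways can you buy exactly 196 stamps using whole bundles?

Need nonnegative integers with 3j + 26k = 196.
gcd(3, 26) = 1, and 3·(9) + 26·(-1) = 1.
So (j₀, k₀) = (1764, -196); general j = 1764 + 26t, k = -196 - 3t.
j ≥ 0 ⇒ t ≥ -67; k ≥ 0 ⇒ t ≤ -66. That's 2 values of t.

2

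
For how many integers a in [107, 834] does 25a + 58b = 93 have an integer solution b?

13

gcd(58, 25):
  58 = 2×25 + 8
  25 = 3×8 + 1
  8 = 8×1
so gcd(58, 25) = 1.
Back-substitute for Bézout coefficients:
  1 = 25 - 3×8
  ... = 25×(7) + 58×(-3)
Scale by 93: particular solution (651, -279); reduce a mod 58: (13, -4).
General solution: a = 13 + 58t, b = -4 - 25t for integer t.
107 ≤ 13 + 58t ≤ 834 gives t ∈ [2, 14], which is 13 values.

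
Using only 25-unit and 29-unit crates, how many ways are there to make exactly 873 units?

Need nonnegative integers with 25j + 29k = 873.
gcd(25, 29) = 1, and 25·(7) + 29·(-6) = 1.
So (j₀, k₀) = (6111, -5238); general j = 6111 + 29t, k = -5238 - 25t.
j ≥ 0 ⇒ t ≥ -210; k ≥ 0 ⇒ t ≤ -210. That's 1 value of t.

1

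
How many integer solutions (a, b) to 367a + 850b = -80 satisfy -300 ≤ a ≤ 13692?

gcd(850, 367) = 1.
By Bézout, 367·(403) + 850·(-174) = 1.
Particular solution: (60, -26).
General solution: a = 60 + 850t, b = -26 - 367t for integer t.
-300 ≤ 60 + 850t ≤ 13692 gives t ∈ [0, 16], which is 17 values.

17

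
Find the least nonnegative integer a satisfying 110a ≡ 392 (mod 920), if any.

gcd(920, 110):
  920 = 8*110 + 40
  110 = 2*40 + 30
  40 = 1*30 + 10
  30 = 3*10
so gcd(920, 110) = 10.
10 does not divide 392, so the congruence has no solution.

no solution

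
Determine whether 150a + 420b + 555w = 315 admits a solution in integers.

yes

gcd(420, 150) = 30.
gcd(30, 555) = 15.
15 divides 315, so integer solutions exist.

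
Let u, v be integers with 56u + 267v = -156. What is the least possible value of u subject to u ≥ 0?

207

gcd(267, 56):
  267 = 4*56 + 43
  56 = 1*43 + 13
  43 = 3*13 + 4
  13 = 3*4 + 1
  4 = 4*1
so gcd(267, 56) = 1.
1 divides -156, so solutions exist.
Back-substitute for Bézout coefficients:
  1 = 13 - 3*4
  ... = 56*(62) + 267*(-13)
Scale by -156/1 = -156: (u₀, v₀) = (-9672, 2028).
General solution: u = -9672 + 267t, v = 2028 - 56t for integer t.
u ≥ 0: smallest is -9672 mod 267 = 207 (at t = 37), with v = -44.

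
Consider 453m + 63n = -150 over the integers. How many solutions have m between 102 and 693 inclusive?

29

gcd(453, 63):
  453 = 7*63 + 12
  63 = 5*12 + 3
  12 = 4*3
so gcd(453, 63) = 3.
Back-substitute for Bézout coefficients:
  3 = 63 - 5*12
  ... = 453*(-5) + 63*(36)
Scale by -50: particular solution (250, -1800); reduce m mod 21: (19, -139).
General solution: m = 19 + 21t, n = -139 - 151t for integer t.
102 ≤ 19 + 21t ≤ 693 gives t ∈ [4, 32], which is 29 values.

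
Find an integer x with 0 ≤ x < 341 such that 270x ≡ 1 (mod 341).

24

gcd(341, 270):
  341 = 1*270 + 71
  270 = 3*71 + 57
  71 = 1*57 + 14
  57 = 4*14 + 1
  14 = 14*1
so gcd(341, 270) = 1.
Back-substitute for Bézout coefficients:
  1 = 57 - 4*14
  ... = 270*(24) + 341*(-19)
So 270*24 ≡ 1 (mod 341), and 24 mod 341 = 24.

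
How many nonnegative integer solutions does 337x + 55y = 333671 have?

gcd(337, 55):
  337 = 6*55 + 7
  55 = 7*7 + 6
  7 = 1*6 + 1
  6 = 6*1
so gcd(337, 55) = 1.
Back-substitute for Bézout coefficients:
  1 = 7 - 1*6
  ... = 337*(8) + 55*(-49)
Scale by 333671: one solution is (2669368, -16349879). Reduce x mod 55: (53, 5742).
General: x = 53 + 55t, y = 5742 - 337t.
x ≥ 0 ⇒ t ≥ 0; y ≥ 0 ⇒ t ≤ 17. So t ∈ [0, 17]: 18 solutions.

18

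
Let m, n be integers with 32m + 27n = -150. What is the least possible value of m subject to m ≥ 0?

24

gcd(32, 27) = 1  (32 = 1×27 + 5, 27 = 5×5 + 2, 5 = 2×2 + 1, 2 = 2×1).
1 divides -150, so solutions exist.
Back-substituting, 32×(11) + 27×(-13) = 1.
Scale by -150/1 = -150: (m₀, n₀) = (-1650, 1950).
General solution: m = -1650 + 27t, n = 1950 - 32t for integer t.
m ≥ 0: smallest is -1650 mod 27 = 24 (at t = 62), with n = -34.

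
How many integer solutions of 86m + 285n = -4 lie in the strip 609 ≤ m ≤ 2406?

gcd(285, 86) = 1.
By Bézout, 86×(116) + 285×(-35) = 1.
Particular solution: (106, -32).
General solution: m = 106 + 285t, n = -32 - 86t for integer t.
609 ≤ 106 + 285t ≤ 2406 gives t ∈ [2, 8], which is 7 values.

7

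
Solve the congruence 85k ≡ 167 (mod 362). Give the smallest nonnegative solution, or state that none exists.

gcd(362, 85):
  362 = 4×85 + 22
  85 = 3×22 + 19
  22 = 1×19 + 3
  19 = 6×3 + 1
  3 = 3×1
so gcd(362, 85) = 1.
1 divides 167, so solutions exist.
Back-substitute for Bézout coefficients:
  1 = 19 - 6×3
  ... = 85×(115) + 362×(-27)
So 85×(115) ≡ 1 (mod 362); multiply by 167: k ≡ 19205 (mod 362).
Smallest nonnegative: k = 19205 mod 362 = 19.

19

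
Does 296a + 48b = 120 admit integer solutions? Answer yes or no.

yes

gcd(296, 48) = 8  (296 = 6*48 + 8, 48 = 6*8).
8 divides 120, so integer solutions exist.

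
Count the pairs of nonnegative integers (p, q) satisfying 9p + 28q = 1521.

7

gcd(28, 9) = 1  (28 = 3×9 + 1, 9 = 9×1).
Back-substituting, 9×(-3) + 28×(1) = 1.
Scale by 1521: one solution is (-4563, 1521). Reduce p mod 28: (1, 54).
General: p = 1 + 28t, q = 54 - 9t.
p ≥ 0 ⇒ t ≥ 0; q ≥ 0 ⇒ t ≤ 6. So t ∈ [0, 6]: 7 solutions.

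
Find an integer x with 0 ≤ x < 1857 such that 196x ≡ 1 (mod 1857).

gcd(1857, 196) = 1  (1857 = 9·196 + 93, 196 = 2·93 + 10, 93 = 9·10 + 3, 10 = 3·3 + 1, 3 = 3·1).
Back-substituting, 196·(559) + 1857·(-59) = 1.
So 196·559 ≡ 1 (mod 1857), and 559 mod 1857 = 559.

559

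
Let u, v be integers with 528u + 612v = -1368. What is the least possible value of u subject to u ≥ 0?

gcd(612, 528) = 12  (612 = 1×528 + 84, 528 = 6×84 + 24, 84 = 3×24 + 12, 24 = 2×12).
12 divides -1368, so solutions exist.
Back-substituting, 528×(-22) + 612×(19) = 12.
Scale by -1368/12 = -114: (u₀, v₀) = (2508, -2166).
General solution: u = 2508 + 51t, v = -2166 - 44t for integer t.
u ≥ 0: smallest is 2508 mod 51 = 9 (at t = -49), with v = -10.

9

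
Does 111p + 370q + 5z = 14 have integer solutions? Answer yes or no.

yes

gcd(370, 111) = 37.
gcd(37, 5) = 1.
1 divides 14, so integer solutions exist.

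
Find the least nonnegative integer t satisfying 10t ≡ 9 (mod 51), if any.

6

gcd(51, 10) = 1.
1 divides 9, so solutions exist.
By Bézout, 10·(-5) + 51·(1) = 1.
So 10·(-5) ≡ 1 (mod 51); multiply by 9: t ≡ -45 (mod 51).
Smallest nonnegative: t = -45 mod 51 = 6.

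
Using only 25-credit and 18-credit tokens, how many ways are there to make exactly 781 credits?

2

Need nonnegative integers with 25j + 18k = 781.
gcd(25, 18) = 1, and 25·(-5) + 18·(7) = 1.
So (j₀, k₀) = (-3905, 5467); general j = -3905 + 18t, k = 5467 - 25t.
j ≥ 0 ⇒ t ≥ 217; k ≥ 0 ⇒ t ≤ 218. That's 2 values of t.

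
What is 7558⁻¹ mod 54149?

50359

gcd(54149, 7558) = 1  (54149 = 7·7558 + 1243, 7558 = 6·1243 + 100, 1243 = 12·100 + 43, 100 = 2·43 + 14, 43 = 3·14 + 1, 14 = 14·1).
Back-substituting, 7558·(-3790) + 54149·(529) = 1.
So 7558·-3790 ≡ 1 (mod 54149), and -3790 mod 54149 = 50359.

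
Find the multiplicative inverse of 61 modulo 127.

25

gcd(127, 61) = 1  (127 = 2×61 + 5, 61 = 12×5 + 1, 5 = 5×1).
Back-substituting, 61×(25) + 127×(-12) = 1.
So 61×25 ≡ 1 (mod 127), and 25 mod 127 = 25.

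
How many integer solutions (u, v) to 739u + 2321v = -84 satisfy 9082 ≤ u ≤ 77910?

29

gcd(2321, 739) = 1.
By Bézout, 739×(424) + 2321×(-135) = 1.
Particular solution: (1520, -484).
General solution: u = 1520 + 2321t, v = -484 - 739t for integer t.
9082 ≤ 1520 + 2321t ≤ 77910 gives t ∈ [4, 32], which is 29 values.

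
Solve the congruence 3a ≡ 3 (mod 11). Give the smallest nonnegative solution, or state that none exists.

gcd(11, 3):
  11 = 3×3 + 2
  3 = 1×2 + 1
  2 = 2×1
so gcd(11, 3) = 1.
1 divides 3, so solutions exist.
Back-substitute for Bézout coefficients:
  1 = 3 - 1×2
  ... = 3×(4) + 11×(-1)
So 3×(4) ≡ 1 (mod 11); multiply by 3: a ≡ 12 (mod 11).
Smallest nonnegative: a = 12 mod 11 = 1.

1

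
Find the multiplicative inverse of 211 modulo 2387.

2206

gcd(2387, 211) = 1.
By Bézout, 211·(-181) + 2387·(16) = 1.
So 211·-181 ≡ 1 (mod 2387), and -181 mod 2387 = 2206.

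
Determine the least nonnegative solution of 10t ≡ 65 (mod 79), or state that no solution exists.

46

gcd(79, 10) = 1  (79 = 7×10 + 9, 10 = 1×9 + 1, 9 = 9×1).
1 divides 65, so solutions exist.
Back-substituting, 10×(8) + 79×(-1) = 1.
So 10×(8) ≡ 1 (mod 79); multiply by 65: t ≡ 520 (mod 79).
Smallest nonnegative: t = 520 mod 79 = 46.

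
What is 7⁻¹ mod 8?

7

gcd(8, 7):
  8 = 1*7 + 1
  7 = 7*1
so gcd(8, 7) = 1.
Back-substitute for Bézout coefficients:
  1 = 8 - 1*7
  ... = 7*(-1) + 8*(1)
So 7*-1 ≡ 1 (mod 8), and -1 mod 8 = 7.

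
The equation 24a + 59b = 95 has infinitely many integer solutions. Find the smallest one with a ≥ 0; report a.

gcd(59, 24):
  59 = 2×24 + 11
  24 = 2×11 + 2
  11 = 5×2 + 1
  2 = 2×1
so gcd(59, 24) = 1.
1 divides 95, so solutions exist.
Back-substitute for Bézout coefficients:
  1 = 11 - 5×2
  ... = 24×(-27) + 59×(11)
Scale by 95/1 = 95: (a₀, b₀) = (-2565, 1045).
General solution: a = -2565 + 59t, b = 1045 - 24t for integer t.
a ≥ 0: smallest is -2565 mod 59 = 31 (at t = 44), with b = -11.

31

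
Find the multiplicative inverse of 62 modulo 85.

gcd(85, 62) = 1.
By Bézout, 62*(-37) + 85*(27) = 1.
So 62*-37 ≡ 1 (mod 85), and -37 mod 85 = 48.

48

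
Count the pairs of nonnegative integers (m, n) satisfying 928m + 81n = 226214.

gcd(928, 81):
  928 = 11·81 + 37
  81 = 2·37 + 7
  37 = 5·7 + 2
  7 = 3·2 + 1
  2 = 2·1
so gcd(928, 81) = 1.
Back-substitute for Bézout coefficients:
  1 = 7 - 3·2
  ... = 928·(-35) + 81·(401)
Scale by 226214: one solution is (-7917490, 90711814). Reduce m mod 81: (17, 2598).
General: m = 17 + 81t, n = 2598 - 928t.
m ≥ 0 ⇒ t ≥ 0; n ≥ 0 ⇒ t ≤ 2. So t ∈ [0, 2]: 3 solutions.

3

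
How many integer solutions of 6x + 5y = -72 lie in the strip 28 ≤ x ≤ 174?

gcd(6, 5) = 1  (6 = 1×5 + 1, 5 = 5×1).
Back-substituting, 6×(1) + 5×(-1) = 1.
Scale by -72: particular solution (-72, 72); reduce x mod 5: (3, -18).
General solution: x = 3 + 5t, y = -18 - 6t for integer t.
28 ≤ 3 + 5t ≤ 174 gives t ∈ [5, 34], which is 30 values.

30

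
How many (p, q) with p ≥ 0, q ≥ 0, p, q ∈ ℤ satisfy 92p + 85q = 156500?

gcd(92, 85) = 1  (92 = 1×85 + 7, 85 = 12×7 + 1, 7 = 7×1).
Back-substituting, 92×(-12) + 85×(13) = 1.
Scale by 156500: one solution is (-1878000, 2034500). Reduce p mod 85: (75, 1760).
General: p = 75 + 85t, q = 1760 - 92t.
p ≥ 0 ⇒ t ≥ 0; q ≥ 0 ⇒ t ≤ 19. So t ∈ [0, 19]: 20 solutions.

20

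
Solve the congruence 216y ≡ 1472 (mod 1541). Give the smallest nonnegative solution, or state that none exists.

920

gcd(1541, 216):
  1541 = 7*216 + 29
  216 = 7*29 + 13
  29 = 2*13 + 3
  13 = 4*3 + 1
  3 = 3*1
so gcd(1541, 216) = 1.
1 divides 1472, so solutions exist.
Back-substitute for Bézout coefficients:
  1 = 13 - 4*3
  ... = 216*(478) + 1541*(-67)
So 216*(478) ≡ 1 (mod 1541); multiply by 1472: y ≡ 703616 (mod 1541).
Smallest nonnegative: y = 703616 mod 1541 = 920.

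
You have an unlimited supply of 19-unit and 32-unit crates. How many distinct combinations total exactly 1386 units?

Need nonnegative integers with 19j + 32k = 1386.
gcd(19, 32) = 1, and 19·(-5) + 32·(3) = 1.
So (j₀, k₀) = (-6930, 4158); general j = -6930 + 32t, k = 4158 - 19t.
j ≥ 0 ⇒ t ≥ 217; k ≥ 0 ⇒ t ≤ 218. That's 2 values of t.

2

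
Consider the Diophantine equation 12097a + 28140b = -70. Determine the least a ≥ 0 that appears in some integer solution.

16730

gcd(28140, 12097):
  28140 = 2×12097 + 3946
  12097 = 3×3946 + 259
  3946 = 15×259 + 61
  259 = 4×61 + 15
  61 = 4×15 + 1
  15 = 15×1
so gcd(28140, 12097) = 1.
1 divides -70, so solutions exist.
Back-substitute for Bézout coefficients:
  1 = 61 - 4×15
  ... = 12097×(-1847) + 28140×(794)
Scale by -70/1 = -70: (a₀, b₀) = (129290, -55580).
General solution: a = 129290 + 28140t, b = -55580 - 12097t for integer t.
a ≥ 0: smallest is 129290 mod 28140 = 16730 (at t = -4), with b = -7192.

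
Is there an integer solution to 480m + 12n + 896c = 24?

yes

gcd(480, 12) = 12.
gcd(12, 896) = 4.
4 divides 24, so integer solutions exist.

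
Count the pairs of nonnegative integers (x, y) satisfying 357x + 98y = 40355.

gcd(357, 98) = 7  (357 = 3*98 + 63, 98 = 1*63 + 35, 63 = 1*35 + 28, 35 = 1*28 + 7, 28 = 4*7).
Back-substituting, 357*(-3) + 98*(11) = 7.
Scale by 5765: one solution is (-17295, 63415). Reduce x mod 14: (9, 379).
General: x = 9 + 14t, y = 379 - 51t.
x ≥ 0 ⇒ t ≥ 0; y ≥ 0 ⇒ t ≤ 7. So t ∈ [0, 7]: 8 solutions.

8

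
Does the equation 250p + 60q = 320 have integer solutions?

gcd(250, 60):
  250 = 4*60 + 10
  60 = 6*10
so gcd(250, 60) = 10.
10 divides 320, so integer solutions exist.

yes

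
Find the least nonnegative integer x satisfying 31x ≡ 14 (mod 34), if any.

18

gcd(34, 31):
  34 = 1*31 + 3
  31 = 10*3 + 1
  3 = 3*1
so gcd(34, 31) = 1.
1 divides 14, so solutions exist.
Back-substitute for Bézout coefficients:
  1 = 31 - 10*3
  ... = 31*(11) + 34*(-10)
So 31*(11) ≡ 1 (mod 34); multiply by 14: x ≡ 154 (mod 34).
Smallest nonnegative: x = 154 mod 34 = 18.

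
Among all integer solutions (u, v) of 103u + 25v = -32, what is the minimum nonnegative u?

gcd(103, 25) = 1  (103 = 4*25 + 3, 25 = 8*3 + 1, 3 = 3*1).
1 divides -32, so solutions exist.
Back-substituting, 103*(-8) + 25*(33) = 1.
Scale by -32/1 = -32: (u₀, v₀) = (256, -1056).
General solution: u = 256 + 25t, v = -1056 - 103t for integer t.
u ≥ 0: smallest is 256 mod 25 = 6 (at t = -10), with v = -26.

6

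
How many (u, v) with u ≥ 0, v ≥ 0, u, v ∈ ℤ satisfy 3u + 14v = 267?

7

gcd(14, 3) = 1  (14 = 4*3 + 2, 3 = 1*2 + 1, 2 = 2*1).
Back-substituting, 3*(5) + 14*(-1) = 1.
Scale by 267: one solution is (1335, -267). Reduce u mod 14: (5, 18).
General: u = 5 + 14t, v = 18 - 3t.
u ≥ 0 ⇒ t ≥ 0; v ≥ 0 ⇒ t ≤ 6. So t ∈ [0, 6]: 7 solutions.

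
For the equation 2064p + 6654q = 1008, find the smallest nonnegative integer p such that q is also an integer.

800

gcd(6654, 2064):
  6654 = 3×2064 + 462
  2064 = 4×462 + 216
  462 = 2×216 + 30
  216 = 7×30 + 6
  30 = 5×6
so gcd(6654, 2064) = 6.
6 divides 1008, so solutions exist.
Back-substitute for Bézout coefficients:
  6 = 216 - 7×30
  ... = 2064×(216) + 6654×(-67)
Scale by 1008/6 = 168: (p₀, q₀) = (36288, -11256).
General solution: p = 36288 + 1109t, q = -11256 - 344t for integer t.
p ≥ 0: smallest is 36288 mod 1109 = 800 (at t = -32), with q = -248.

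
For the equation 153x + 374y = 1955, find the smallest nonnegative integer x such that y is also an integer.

gcd(374, 153) = 17  (374 = 2×153 + 68, 153 = 2×68 + 17, 68 = 4×17).
17 divides 1955, so solutions exist.
Back-substituting, 153×(5) + 374×(-2) = 17.
Scale by 1955/17 = 115: (x₀, y₀) = (575, -230).
General solution: x = 575 + 22t, y = -230 - 9t for integer t.
x ≥ 0: smallest is 575 mod 22 = 3 (at t = -26), with y = 4.

3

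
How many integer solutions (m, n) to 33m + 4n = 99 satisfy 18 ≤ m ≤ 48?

8

gcd(33, 4) = 1  (33 = 8·4 + 1, 4 = 4·1).
Back-substituting, 33·(1) + 4·(-8) = 1.
Scale by 99: particular solution (99, -792); reduce m mod 4: (3, 0).
General solution: m = 3 + 4t, n = 0 - 33t for integer t.
18 ≤ 3 + 4t ≤ 48 gives t ∈ [4, 11], which is 8 values.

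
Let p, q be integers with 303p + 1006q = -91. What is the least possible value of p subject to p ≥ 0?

511

gcd(1006, 303):
  1006 = 3×303 + 97
  303 = 3×97 + 12
  97 = 8×12 + 1
  12 = 12×1
so gcd(1006, 303) = 1.
1 divides -91, so solutions exist.
Back-substitute for Bézout coefficients:
  1 = 97 - 8×12
  ... = 303×(-83) + 1006×(25)
Scale by -91/1 = -91: (p₀, q₀) = (7553, -2275).
General solution: p = 7553 + 1006t, q = -2275 - 303t for integer t.
p ≥ 0: smallest is 7553 mod 1006 = 511 (at t = -7), with q = -154.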